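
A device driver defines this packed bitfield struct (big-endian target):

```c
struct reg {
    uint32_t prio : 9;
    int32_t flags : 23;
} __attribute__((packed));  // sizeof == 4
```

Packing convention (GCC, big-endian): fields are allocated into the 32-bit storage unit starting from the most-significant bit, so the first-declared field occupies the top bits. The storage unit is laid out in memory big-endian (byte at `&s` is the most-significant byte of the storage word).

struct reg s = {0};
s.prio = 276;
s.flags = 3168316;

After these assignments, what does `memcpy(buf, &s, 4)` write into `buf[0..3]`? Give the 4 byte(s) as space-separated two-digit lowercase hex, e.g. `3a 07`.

8a 30 58 3c

prio:9 = 276 → 0x114 << 23 → word 0x8a000000
flags:23 = 3168316 → 0x30583c << 0 → word 0x8a30583c
word = 0x8a30583c → big-endian bytes:
  [0]=0x8a  [1]=0x30  [2]=0x58  [3]=0x3c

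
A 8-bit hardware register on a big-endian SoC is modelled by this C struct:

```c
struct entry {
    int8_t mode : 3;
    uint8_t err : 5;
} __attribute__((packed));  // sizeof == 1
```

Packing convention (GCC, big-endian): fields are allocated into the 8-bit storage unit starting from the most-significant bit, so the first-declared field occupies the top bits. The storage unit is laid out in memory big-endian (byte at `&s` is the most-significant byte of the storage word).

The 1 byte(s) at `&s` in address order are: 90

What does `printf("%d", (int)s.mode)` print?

-4

[0]=0x90 (big-endian) → word 0x90
mode [5+:3] = (word>>5) & 0x7 = 4  ←
err [0+:5] = (word>>0) & 0x1f = 16
mode signed 3b, MSB=1: 4 - 8 = -4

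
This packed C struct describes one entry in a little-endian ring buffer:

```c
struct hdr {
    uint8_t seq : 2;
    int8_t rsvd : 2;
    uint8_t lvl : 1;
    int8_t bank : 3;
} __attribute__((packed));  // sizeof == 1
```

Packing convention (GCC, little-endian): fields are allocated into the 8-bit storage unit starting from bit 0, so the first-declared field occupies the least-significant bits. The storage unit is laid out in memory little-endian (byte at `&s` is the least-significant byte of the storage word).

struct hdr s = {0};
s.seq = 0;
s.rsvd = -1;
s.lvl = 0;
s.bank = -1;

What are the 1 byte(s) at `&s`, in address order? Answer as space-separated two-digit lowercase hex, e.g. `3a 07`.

seq:2 = 0 → 0x0 << 0 → word 0x00
rsvd:2 = -1 → 0x3 << 2 → word 0x0c
lvl:1 = 0 → 0x0 << 4 → word 0x0c
bank:3 = -1 → 0x7 << 5 → word 0xec
word = 0xec → little-endian bytes:
  [0]=0xec

ec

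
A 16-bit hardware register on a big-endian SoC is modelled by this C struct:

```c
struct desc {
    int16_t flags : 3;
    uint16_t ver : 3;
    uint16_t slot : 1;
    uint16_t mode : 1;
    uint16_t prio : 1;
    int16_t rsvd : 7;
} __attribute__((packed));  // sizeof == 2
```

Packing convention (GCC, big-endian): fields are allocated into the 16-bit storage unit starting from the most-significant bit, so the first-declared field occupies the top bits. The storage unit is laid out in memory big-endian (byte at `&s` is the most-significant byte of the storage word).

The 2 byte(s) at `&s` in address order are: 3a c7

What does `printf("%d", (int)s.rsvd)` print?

[0]=0x3a [1]=0xc7 (big-endian) → word 0x3ac7
flags:3 @ bit 13 → (0x3ac7>>13)&0x7 = 0x1
ver:3 @ bit 10 → (0x3ac7>>10)&0x7 = 0x6
slot:1 @ bit 9 → (0x3ac7>>9)&0x1 = 0x1
mode:1 @ bit 8 → (0x3ac7>>8)&0x1 = 0x0
prio:1 @ bit 7 → (0x3ac7>>7)&0x1 = 0x1
rsvd:7 @ bit 0 → (0x3ac7>>0)&0x7f = 0x47  ←
rsvd signed 7b, MSB=1: 71 - 128 = -57

-57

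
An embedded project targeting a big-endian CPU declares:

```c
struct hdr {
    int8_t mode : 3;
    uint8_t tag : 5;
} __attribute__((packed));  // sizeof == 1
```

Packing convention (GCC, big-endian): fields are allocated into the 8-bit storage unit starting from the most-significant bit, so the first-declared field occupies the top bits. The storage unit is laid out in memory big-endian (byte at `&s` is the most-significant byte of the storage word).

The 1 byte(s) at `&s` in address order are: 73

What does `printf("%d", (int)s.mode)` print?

3

[0]=0x73 (big-endian) → word 0x73
mode [5+:3] = (word>>5) & 0x7 = 3  ←
tag [0+:5] = (word>>0) & 0x1f = 19
mode signed 3b, MSB=0: value = 3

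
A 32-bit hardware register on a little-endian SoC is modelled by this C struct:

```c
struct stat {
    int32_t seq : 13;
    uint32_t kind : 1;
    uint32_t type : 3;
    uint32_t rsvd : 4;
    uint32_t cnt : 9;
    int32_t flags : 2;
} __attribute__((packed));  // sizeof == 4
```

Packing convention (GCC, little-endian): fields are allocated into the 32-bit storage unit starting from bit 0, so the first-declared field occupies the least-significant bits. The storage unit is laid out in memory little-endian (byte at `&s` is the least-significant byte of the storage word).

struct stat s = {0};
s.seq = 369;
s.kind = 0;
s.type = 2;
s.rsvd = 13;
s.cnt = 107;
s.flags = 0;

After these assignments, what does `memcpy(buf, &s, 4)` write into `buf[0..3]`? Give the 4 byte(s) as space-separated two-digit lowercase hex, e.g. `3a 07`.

71 81 7a 0d

[0+:13] seq=369 & 0x1fff = 0x171; word=0x00000171
[13+:1] kind=0 & 0x1 = 0x0; word=0x00000171
[14+:3] type=2 & 0x7 = 0x2; word=0x00008171
[17+:4] rsvd=13 & 0xf = 0xd; word=0x001a8171
[21+:9] cnt=107 & 0x1ff = 0x6b; word=0x0d7a8171
[30+:2] flags=0 & 0x3 = 0x0; word=0x0d7a8171
word = 0x0d7a8171 → little-endian bytes:
  [0]=0x71  [1]=0x81  [2]=0x7a  [3]=0x0d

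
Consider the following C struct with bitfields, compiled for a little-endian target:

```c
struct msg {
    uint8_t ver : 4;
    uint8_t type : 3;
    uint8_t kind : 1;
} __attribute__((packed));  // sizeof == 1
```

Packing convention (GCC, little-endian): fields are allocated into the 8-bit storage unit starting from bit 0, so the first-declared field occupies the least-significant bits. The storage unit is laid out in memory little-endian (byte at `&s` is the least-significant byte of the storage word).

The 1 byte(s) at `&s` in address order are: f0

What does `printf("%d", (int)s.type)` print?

[0]=0xf0 (little-endian) → word 0xf0
ver [0+:4] = (word>>0) & 0xf = 0
type [4+:3] = (word>>4) & 0x7 = 7  ←
kind [7+:1] = (word>>7) & 0x1 = 1

7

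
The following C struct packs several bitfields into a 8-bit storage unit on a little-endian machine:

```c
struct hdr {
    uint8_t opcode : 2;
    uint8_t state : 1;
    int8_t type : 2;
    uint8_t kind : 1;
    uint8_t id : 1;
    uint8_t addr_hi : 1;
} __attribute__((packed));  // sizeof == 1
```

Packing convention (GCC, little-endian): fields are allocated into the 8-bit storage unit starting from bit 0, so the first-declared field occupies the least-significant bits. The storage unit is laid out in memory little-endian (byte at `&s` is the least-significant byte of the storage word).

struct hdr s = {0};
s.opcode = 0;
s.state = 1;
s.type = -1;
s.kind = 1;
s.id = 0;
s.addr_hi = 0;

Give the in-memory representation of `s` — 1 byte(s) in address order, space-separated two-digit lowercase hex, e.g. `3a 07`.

3c

opcode (2b) val=0 bits=0x0 at bit 0: 0x00
state (1b) val=1 bits=0x1 at bit 2: 0x04
type (2b) val=-1 bits=0x3 at bit 3: 0x1c
kind (1b) val=1 bits=0x1 at bit 5: 0x3c
id (1b) val=0 bits=0x0 at bit 6: 0x3c
addr_hi (1b) val=0 bits=0x0 at bit 7: 0x3c
word = 0x3c → little-endian bytes:
  [0]=0x3c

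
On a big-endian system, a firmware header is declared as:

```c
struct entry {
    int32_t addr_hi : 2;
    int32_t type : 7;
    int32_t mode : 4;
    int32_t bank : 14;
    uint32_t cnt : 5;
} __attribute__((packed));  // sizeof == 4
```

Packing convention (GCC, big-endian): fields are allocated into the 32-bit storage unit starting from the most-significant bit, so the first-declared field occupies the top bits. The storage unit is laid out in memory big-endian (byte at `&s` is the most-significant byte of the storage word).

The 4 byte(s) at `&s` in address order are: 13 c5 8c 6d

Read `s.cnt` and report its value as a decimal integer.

[0]=0x13 [1]=0xc5 [2]=0x8c [3]=0x6d (big-endian) → word 0x13c58c6d
addr_hi:2 @ bit 30 → (0x13c58c6d>>30)&0x3 = 0x0
type:7 @ bit 23 → (0x13c58c6d>>23)&0x7f = 0x27
mode:4 @ bit 19 → (0x13c58c6d>>19)&0xf = 0x8
bank:14 @ bit 5 → (0x13c58c6d>>5)&0x3fff = 0x2c63
cnt:5 @ bit 0 → (0x13c58c6d>>0)&0x1f = 0xd  ←

13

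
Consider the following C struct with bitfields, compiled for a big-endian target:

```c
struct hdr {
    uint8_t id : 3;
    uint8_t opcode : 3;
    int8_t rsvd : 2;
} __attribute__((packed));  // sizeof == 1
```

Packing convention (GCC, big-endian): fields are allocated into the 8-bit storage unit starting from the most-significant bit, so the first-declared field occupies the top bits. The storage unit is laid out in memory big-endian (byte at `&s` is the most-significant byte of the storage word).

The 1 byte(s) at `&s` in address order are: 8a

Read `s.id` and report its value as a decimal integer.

[0]=0x8a (big-endian) → word 0x8a
id:3 @ bit 5 → (0x8a>>5)&0x7 = 0x4  ←
opcode:3 @ bit 2 → (0x8a>>2)&0x7 = 0x2
rsvd:2 @ bit 0 → (0x8a>>0)&0x3 = 0x2

4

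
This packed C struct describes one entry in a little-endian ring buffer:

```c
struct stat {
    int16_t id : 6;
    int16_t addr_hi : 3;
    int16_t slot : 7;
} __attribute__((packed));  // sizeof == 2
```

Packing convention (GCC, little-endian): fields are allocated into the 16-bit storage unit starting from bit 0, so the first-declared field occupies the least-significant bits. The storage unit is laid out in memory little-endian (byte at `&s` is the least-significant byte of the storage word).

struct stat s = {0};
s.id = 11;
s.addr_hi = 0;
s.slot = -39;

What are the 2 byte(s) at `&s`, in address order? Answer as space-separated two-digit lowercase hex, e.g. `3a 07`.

0b b2

[0+:6] id=11 & 0x3f = 0xb; word=0x000b
[6+:3] addr_hi=0 & 0x7 = 0x0; word=0x000b
[9+:7] slot=-39 & 0x7f = 0x59; word=0xb20b
word = 0xb20b → little-endian bytes:
  [0]=0x0b  [1]=0xb2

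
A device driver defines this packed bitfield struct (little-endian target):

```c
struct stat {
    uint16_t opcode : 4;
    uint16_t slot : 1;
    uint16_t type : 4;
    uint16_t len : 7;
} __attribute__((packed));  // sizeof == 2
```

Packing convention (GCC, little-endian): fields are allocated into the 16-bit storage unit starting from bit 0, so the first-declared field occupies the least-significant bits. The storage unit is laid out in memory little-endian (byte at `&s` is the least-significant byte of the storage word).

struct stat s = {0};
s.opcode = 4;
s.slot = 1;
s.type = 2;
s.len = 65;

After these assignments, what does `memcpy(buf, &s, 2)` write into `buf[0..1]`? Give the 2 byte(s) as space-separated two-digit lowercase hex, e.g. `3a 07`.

54 82

opcode (4b) val=4 bits=0x4 at bit 0: 0x0004
slot (1b) val=1 bits=0x1 at bit 4: 0x0014
type (4b) val=2 bits=0x2 at bit 5: 0x0054
len (7b) val=65 bits=0x41 at bit 9: 0x8254
word = 0x8254 → little-endian bytes:
  [0]=0x54  [1]=0x82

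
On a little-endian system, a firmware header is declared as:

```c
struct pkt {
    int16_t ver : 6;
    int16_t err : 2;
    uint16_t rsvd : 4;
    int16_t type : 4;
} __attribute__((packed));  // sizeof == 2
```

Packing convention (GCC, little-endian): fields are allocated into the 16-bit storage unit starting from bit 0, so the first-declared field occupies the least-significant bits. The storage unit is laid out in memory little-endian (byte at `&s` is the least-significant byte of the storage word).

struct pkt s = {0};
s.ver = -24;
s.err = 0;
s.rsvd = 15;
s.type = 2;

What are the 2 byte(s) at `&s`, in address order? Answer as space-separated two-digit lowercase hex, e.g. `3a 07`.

ver (6b) val=-24 bits=0x28 at bit 0: 0x0028
err (2b) val=0 bits=0x0 at bit 6: 0x0028
rsvd (4b) val=15 bits=0xf at bit 8: 0x0f28
type (4b) val=2 bits=0x2 at bit 12: 0x2f28
word = 0x2f28 → little-endian bytes:
  [0]=0x28  [1]=0x2f

28 2f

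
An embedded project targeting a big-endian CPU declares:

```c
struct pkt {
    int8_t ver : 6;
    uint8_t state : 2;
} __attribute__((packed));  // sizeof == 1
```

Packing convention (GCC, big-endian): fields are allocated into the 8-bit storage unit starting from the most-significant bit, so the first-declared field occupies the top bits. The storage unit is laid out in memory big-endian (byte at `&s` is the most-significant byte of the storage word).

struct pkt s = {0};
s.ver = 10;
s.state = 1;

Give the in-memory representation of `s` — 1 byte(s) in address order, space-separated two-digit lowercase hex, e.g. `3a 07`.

[2+:6] ver=10 & 0x3f = 0xa; word=0x28
[0+:2] state=1 & 0x3 = 0x1; word=0x29
word = 0x29 → big-endian bytes:
  [0]=0x29

29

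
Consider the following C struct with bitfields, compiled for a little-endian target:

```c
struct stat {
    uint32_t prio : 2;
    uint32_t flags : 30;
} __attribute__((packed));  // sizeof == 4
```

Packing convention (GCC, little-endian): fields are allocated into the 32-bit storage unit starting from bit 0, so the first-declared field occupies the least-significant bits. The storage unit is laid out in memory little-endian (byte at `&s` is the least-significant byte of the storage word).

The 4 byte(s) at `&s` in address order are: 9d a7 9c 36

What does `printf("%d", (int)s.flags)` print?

[0]=0x9d [1]=0xa7 [2]=0x9c [3]=0x36 (little-endian) → word 0x369ca79d
prio [0+:2] = (word>>0) & 0x3 = 1
flags [2+:30] = (word>>2) & 0x3fffffff = 229059047  ←

229059047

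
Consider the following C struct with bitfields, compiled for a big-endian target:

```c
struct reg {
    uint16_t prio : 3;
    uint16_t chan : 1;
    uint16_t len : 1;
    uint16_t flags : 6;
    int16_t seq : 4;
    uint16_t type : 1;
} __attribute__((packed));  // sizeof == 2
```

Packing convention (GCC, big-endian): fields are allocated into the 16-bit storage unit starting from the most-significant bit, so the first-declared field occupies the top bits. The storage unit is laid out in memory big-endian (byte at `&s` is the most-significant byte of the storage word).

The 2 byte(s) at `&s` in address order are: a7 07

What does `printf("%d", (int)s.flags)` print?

56

[0]=0xa7 [1]=0x07 (big-endian) → word 0xa707
prio:3 @ bit 13 → (0xa707>>13)&0x7 = 0x5
chan:1 @ bit 12 → (0xa707>>12)&0x1 = 0x0
len:1 @ bit 11 → (0xa707>>11)&0x1 = 0x0
flags:6 @ bit 5 → (0xa707>>5)&0x3f = 0x38  ←
seq:4 @ bit 1 → (0xa707>>1)&0xf = 0x3
type:1 @ bit 0 → (0xa707>>0)&0x1 = 0x1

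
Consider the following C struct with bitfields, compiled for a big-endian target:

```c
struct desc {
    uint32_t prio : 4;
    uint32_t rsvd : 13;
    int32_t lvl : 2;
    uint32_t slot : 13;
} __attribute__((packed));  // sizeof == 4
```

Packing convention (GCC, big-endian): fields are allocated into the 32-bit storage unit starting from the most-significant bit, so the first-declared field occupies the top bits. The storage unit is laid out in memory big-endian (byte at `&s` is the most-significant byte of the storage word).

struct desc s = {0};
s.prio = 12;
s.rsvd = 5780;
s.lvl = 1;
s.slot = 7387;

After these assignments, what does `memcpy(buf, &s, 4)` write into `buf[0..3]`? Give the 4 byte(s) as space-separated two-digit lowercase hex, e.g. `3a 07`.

cb 4a 3c db

prio (4b) val=12 bits=0xc at bit 28: 0xc0000000
rsvd (13b) val=5780 bits=0x1694 at bit 15: 0xcb4a0000
lvl (2b) val=1 bits=0x1 at bit 13: 0xcb4a2000
slot (13b) val=7387 bits=0x1cdb at bit 0: 0xcb4a3cdb
word = 0xcb4a3cdb → big-endian bytes:
  [0]=0xcb  [1]=0x4a  [2]=0x3c  [3]=0xdb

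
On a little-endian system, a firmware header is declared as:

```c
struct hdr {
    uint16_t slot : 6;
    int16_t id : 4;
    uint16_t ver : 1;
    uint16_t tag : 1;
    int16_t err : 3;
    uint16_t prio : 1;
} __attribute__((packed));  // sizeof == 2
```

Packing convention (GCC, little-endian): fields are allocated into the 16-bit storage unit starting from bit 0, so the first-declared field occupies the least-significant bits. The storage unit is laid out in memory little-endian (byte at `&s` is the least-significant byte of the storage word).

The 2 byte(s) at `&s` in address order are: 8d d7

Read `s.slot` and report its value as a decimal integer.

13

[0]=0x8d [1]=0xd7 (little-endian) → word 0xd78d
slot [0+:6] = (word>>0) & 0x3f = 13  ←
id [6+:4] = (word>>6) & 0xf = 14
ver [10+:1] = (word>>10) & 0x1 = 1
tag [11+:1] = (word>>11) & 0x1 = 0
err [12+:3] = (word>>12) & 0x7 = 5
prio [15+:1] = (word>>15) & 0x1 = 1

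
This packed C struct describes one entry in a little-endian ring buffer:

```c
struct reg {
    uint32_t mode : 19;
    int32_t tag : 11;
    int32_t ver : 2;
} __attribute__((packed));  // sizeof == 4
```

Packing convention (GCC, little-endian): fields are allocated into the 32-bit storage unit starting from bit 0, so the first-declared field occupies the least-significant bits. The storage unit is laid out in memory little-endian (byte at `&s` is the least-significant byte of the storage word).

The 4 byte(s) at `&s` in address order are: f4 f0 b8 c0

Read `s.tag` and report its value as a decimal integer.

23

[0]=0xf4 [1]=0xf0 [2]=0xb8 [3]=0xc0 (little-endian) → word 0xc0b8f0f4
mode:19 @ bit 0 → (0xc0b8f0f4>>0)&0x7ffff = 0xf0f4
tag:11 @ bit 19 → (0xc0b8f0f4>>19)&0x7ff = 0x17  ←
ver:2 @ bit 30 → (0xc0b8f0f4>>30)&0x3 = 0x3
tag signed 11b, MSB=0: value = 23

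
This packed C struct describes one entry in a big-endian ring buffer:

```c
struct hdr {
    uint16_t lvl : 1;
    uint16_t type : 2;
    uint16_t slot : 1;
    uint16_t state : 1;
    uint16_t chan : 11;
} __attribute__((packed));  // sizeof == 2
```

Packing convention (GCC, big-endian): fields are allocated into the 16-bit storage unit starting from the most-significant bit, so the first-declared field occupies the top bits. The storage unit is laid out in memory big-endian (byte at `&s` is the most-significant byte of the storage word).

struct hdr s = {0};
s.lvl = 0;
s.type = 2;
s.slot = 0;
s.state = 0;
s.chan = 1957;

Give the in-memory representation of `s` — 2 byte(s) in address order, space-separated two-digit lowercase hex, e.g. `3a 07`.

47 a5

lvl:1 = 0 → 0x0 << 15 → word 0x0000
type:2 = 2 → 0x2 << 13 → word 0x4000
slot:1 = 0 → 0x0 << 12 → word 0x4000
state:1 = 0 → 0x0 << 11 → word 0x4000
chan:11 = 1957 → 0x7a5 << 0 → word 0x47a5
word = 0x47a5 → big-endian bytes:
  [0]=0x47  [1]=0xa5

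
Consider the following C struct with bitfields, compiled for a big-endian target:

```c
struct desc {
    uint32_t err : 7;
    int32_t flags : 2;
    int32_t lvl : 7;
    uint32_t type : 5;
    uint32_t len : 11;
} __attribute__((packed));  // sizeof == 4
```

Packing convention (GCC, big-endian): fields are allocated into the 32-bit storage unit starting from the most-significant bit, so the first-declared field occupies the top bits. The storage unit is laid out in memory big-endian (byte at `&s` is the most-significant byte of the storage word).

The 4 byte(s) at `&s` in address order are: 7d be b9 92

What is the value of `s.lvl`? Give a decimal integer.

[0]=0x7d [1]=0xbe [2]=0xb9 [3]=0x92 (big-endian) → word 0x7dbeb992
err [25+:7] = (word>>25) & 0x7f = 62
flags [23+:2] = (word>>23) & 0x3 = 3
lvl [16+:7] = (word>>16) & 0x7f = 62  ←
type [11+:5] = (word>>11) & 0x1f = 23
len [0+:11] = (word>>0) & 0x7ff = 402
lvl signed 7b, MSB=0: value = 62

62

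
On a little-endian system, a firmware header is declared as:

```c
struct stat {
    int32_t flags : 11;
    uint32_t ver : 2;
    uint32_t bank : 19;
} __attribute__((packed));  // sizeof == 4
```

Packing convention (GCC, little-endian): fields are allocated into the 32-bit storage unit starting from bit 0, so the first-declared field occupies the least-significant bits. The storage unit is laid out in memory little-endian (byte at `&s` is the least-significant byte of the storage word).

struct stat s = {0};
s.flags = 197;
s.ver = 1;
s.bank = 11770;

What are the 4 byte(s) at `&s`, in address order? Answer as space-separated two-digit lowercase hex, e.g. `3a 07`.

c5 48 bf 05

flags (11b) val=197 bits=0xc5 at bit 0: 0x000000c5
ver (2b) val=1 bits=0x1 at bit 11: 0x000008c5
bank (19b) val=11770 bits=0x2dfa at bit 13: 0x05bf48c5
word = 0x05bf48c5 → little-endian bytes:
  [0]=0xc5  [1]=0x48  [2]=0xbf  [3]=0x05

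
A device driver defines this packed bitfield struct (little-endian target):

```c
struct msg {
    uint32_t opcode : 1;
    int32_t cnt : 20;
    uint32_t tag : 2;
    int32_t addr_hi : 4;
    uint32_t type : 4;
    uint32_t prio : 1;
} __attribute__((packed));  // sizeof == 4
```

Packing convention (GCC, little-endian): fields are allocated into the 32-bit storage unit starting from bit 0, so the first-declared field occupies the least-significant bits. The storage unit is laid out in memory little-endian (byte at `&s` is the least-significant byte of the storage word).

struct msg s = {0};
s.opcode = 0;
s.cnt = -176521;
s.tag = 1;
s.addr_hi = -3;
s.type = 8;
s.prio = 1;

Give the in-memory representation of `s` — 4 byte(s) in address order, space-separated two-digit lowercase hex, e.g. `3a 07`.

ee 9c ba c6

opcode (1b) val=0 bits=0x0 at bit 0: 0x00000000
cnt (20b) val=-176521 bits=0xd4e77 at bit 1: 0x001a9cee
tag (2b) val=1 bits=0x1 at bit 21: 0x003a9cee
addr_hi (4b) val=-3 bits=0xd at bit 23: 0x06ba9cee
type (4b) val=8 bits=0x8 at bit 27: 0x46ba9cee
prio (1b) val=1 bits=0x1 at bit 31: 0xc6ba9cee
word = 0xc6ba9cee → little-endian bytes:
  [0]=0xee  [1]=0x9c  [2]=0xba  [3]=0xc6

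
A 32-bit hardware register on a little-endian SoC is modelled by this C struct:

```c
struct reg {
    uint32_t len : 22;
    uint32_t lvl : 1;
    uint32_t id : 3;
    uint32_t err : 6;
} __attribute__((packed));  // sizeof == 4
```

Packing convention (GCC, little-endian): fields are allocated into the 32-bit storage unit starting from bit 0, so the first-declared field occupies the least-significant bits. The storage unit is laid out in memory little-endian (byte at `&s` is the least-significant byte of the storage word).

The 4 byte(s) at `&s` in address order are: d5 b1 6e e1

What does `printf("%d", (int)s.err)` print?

56

[0]=0xd5 [1]=0xb1 [2]=0x6e [3]=0xe1 (little-endian) → word 0xe16eb1d5
len [0+:22] = (word>>0) & 0x3fffff = 3060181
lvl [22+:1] = (word>>22) & 0x1 = 1
id [23+:3] = (word>>23) & 0x7 = 2
err [26+:6] = (word>>26) & 0x3f = 56  ←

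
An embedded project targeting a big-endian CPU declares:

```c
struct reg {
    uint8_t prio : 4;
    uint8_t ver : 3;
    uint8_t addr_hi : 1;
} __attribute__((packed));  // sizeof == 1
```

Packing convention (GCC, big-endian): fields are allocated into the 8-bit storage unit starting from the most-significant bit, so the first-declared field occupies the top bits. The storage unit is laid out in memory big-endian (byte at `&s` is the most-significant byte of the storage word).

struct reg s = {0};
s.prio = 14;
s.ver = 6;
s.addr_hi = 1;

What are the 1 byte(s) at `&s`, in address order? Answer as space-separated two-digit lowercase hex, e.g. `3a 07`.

ed

[4+:4] prio=14 & 0xf = 0xe; word=0xe0
[1+:3] ver=6 & 0x7 = 0x6; word=0xec
[0+:1] addr_hi=1 & 0x1 = 0x1; word=0xed
word = 0xed → big-endian bytes:
  [0]=0xed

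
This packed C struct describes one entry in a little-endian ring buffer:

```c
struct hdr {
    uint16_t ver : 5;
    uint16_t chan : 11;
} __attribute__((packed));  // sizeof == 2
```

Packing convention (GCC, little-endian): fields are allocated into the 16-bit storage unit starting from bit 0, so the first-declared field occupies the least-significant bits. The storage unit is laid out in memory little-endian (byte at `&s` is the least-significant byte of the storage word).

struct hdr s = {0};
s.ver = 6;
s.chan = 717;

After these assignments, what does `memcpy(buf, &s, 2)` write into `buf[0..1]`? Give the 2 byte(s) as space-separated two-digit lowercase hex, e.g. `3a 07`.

ver (5b) val=6 bits=0x6 at bit 0: 0x0006
chan (11b) val=717 bits=0x2cd at bit 5: 0x59a6
word = 0x59a6 → little-endian bytes:
  [0]=0xa6  [1]=0x59

a6 59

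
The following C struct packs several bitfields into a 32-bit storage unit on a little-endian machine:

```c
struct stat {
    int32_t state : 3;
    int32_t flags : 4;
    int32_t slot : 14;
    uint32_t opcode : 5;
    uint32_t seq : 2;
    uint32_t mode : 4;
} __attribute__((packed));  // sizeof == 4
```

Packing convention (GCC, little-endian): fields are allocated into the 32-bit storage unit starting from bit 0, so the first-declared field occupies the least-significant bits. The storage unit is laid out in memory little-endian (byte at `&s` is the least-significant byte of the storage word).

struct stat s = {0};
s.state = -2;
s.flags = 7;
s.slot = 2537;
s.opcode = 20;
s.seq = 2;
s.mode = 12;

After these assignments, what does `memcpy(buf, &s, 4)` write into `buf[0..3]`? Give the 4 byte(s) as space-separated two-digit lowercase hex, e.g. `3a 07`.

state:3 = -2 → 0x6 << 0 → word 0x00000006
flags:4 = 7 → 0x7 << 3 → word 0x0000003e
slot:14 = 2537 → 0x9e9 << 7 → word 0x0004f4be
opcode:5 = 20 → 0x14 << 21 → word 0x0284f4be
seq:2 = 2 → 0x2 << 26 → word 0x0a84f4be
mode:4 = 12 → 0xc << 28 → word 0xca84f4be
word = 0xca84f4be → little-endian bytes:
  [0]=0xbe  [1]=0xf4  [2]=0x84  [3]=0xca

be f4 84 ca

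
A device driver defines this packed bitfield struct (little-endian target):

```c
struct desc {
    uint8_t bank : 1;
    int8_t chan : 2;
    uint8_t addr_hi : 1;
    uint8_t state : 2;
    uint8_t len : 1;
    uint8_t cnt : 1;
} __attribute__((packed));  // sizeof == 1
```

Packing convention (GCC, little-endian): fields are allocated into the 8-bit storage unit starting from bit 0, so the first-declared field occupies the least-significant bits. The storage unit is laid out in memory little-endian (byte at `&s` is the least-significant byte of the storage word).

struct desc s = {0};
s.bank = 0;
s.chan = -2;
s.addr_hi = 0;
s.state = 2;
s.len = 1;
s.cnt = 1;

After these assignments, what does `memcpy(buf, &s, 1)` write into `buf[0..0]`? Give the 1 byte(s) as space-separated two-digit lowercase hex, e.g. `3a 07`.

bank (1b) val=0 bits=0x0 at bit 0: 0x00
chan (2b) val=-2 bits=0x2 at bit 1: 0x04
addr_hi (1b) val=0 bits=0x0 at bit 3: 0x04
state (2b) val=2 bits=0x2 at bit 4: 0x24
len (1b) val=1 bits=0x1 at bit 6: 0x64
cnt (1b) val=1 bits=0x1 at bit 7: 0xe4
word = 0xe4 → little-endian bytes:
  [0]=0xe4

e4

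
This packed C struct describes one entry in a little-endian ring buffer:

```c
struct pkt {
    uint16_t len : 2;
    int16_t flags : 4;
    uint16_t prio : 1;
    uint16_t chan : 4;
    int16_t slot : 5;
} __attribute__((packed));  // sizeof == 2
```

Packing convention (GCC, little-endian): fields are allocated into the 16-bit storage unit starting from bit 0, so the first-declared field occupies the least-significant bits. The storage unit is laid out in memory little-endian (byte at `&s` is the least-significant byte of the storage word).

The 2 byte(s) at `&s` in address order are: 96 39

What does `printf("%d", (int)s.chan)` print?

[0]=0x96 [1]=0x39 (little-endian) → word 0x3996
len [0+:2] = (word>>0) & 0x3 = 2
flags [2+:4] = (word>>2) & 0xf = 5
prio [6+:1] = (word>>6) & 0x1 = 0
chan [7+:4] = (word>>7) & 0xf = 3  ←
slot [11+:5] = (word>>11) & 0x1f = 7

3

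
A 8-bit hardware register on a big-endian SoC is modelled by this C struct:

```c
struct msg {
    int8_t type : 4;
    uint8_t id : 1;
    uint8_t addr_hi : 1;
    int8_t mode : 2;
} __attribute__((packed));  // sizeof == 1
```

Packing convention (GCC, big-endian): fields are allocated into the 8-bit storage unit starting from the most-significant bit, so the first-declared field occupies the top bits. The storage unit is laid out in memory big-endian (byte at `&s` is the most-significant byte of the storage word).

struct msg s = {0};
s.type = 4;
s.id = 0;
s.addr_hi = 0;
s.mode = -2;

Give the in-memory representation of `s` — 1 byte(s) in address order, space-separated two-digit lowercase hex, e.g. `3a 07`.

42

[4+:4] type=4 & 0xf = 0x4; word=0x40
[3+:1] id=0 & 0x1 = 0x0; word=0x40
[2+:1] addr_hi=0 & 0x1 = 0x0; word=0x40
[0+:2] mode=-2 & 0x3 = 0x2; word=0x42
word = 0x42 → big-endian bytes:
  [0]=0x42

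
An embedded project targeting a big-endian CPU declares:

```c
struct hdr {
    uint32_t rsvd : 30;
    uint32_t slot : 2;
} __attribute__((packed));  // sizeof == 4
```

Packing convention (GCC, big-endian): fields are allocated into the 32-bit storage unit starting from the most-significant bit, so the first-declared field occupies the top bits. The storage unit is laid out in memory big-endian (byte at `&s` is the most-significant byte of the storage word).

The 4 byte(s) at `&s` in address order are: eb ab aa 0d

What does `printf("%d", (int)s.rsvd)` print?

988473987

[0]=0xeb [1]=0xab [2]=0xaa [3]=0x0d (big-endian) → word 0xebabaa0d
rsvd:30 @ bit 2 → (0xebabaa0d>>2)&0x3fffffff = 0x3aeaea83  ←
slot:2 @ bit 0 → (0xebabaa0d>>0)&0x3 = 0x1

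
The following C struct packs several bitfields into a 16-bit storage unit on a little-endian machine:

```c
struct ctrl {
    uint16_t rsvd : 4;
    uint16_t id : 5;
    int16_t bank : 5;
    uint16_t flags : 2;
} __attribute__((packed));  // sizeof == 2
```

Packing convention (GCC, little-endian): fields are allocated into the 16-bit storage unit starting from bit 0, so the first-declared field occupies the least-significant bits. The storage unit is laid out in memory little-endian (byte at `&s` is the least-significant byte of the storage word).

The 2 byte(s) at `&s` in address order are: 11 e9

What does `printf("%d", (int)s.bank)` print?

-12

[0]=0x11 [1]=0xe9 (little-endian) → word 0xe911
rsvd [0+:4] = (word>>0) & 0xf = 1
id [4+:5] = (word>>4) & 0x1f = 17
bank [9+:5] = (word>>9) & 0x1f = 20  ←
flags [14+:2] = (word>>14) & 0x3 = 3
bank signed 5b, MSB=1: 20 - 32 = -12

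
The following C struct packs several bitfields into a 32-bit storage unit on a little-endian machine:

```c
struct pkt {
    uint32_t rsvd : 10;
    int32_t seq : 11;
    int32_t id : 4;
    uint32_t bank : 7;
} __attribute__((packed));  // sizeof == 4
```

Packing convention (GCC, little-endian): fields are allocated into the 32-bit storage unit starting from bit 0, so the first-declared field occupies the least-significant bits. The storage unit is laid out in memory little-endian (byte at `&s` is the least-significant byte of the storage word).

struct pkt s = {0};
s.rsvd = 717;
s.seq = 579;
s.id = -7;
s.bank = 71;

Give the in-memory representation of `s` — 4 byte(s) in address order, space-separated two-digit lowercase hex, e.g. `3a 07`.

cd 0e 29 8f

rsvd (10b) val=717 bits=0x2cd at bit 0: 0x000002cd
seq (11b) val=579 bits=0x243 at bit 10: 0x00090ecd
id (4b) val=-7 bits=0x9 at bit 21: 0x01290ecd
bank (7b) val=71 bits=0x47 at bit 25: 0x8f290ecd
word = 0x8f290ecd → little-endian bytes:
  [0]=0xcd  [1]=0x0e  [2]=0x29  [3]=0x8f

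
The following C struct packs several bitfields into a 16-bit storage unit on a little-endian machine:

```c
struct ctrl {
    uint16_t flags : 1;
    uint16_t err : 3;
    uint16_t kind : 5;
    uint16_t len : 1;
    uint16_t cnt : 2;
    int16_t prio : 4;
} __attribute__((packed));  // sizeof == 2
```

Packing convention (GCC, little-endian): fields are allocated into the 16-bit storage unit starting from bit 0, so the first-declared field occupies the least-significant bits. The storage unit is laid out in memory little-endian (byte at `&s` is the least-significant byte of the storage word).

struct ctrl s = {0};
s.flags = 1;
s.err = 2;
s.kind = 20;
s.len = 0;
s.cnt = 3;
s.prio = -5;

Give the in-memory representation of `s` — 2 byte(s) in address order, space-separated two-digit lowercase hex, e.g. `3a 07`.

45 bd

flags:1 = 1 → 0x1 << 0 → word 0x0001
err:3 = 2 → 0x2 << 1 → word 0x0005
kind:5 = 20 → 0x14 << 4 → word 0x0145
len:1 = 0 → 0x0 << 9 → word 0x0145
cnt:2 = 3 → 0x3 << 10 → word 0x0d45
prio:4 = -5 → 0xb << 12 → word 0xbd45
word = 0xbd45 → little-endian bytes:
  [0]=0x45  [1]=0xbd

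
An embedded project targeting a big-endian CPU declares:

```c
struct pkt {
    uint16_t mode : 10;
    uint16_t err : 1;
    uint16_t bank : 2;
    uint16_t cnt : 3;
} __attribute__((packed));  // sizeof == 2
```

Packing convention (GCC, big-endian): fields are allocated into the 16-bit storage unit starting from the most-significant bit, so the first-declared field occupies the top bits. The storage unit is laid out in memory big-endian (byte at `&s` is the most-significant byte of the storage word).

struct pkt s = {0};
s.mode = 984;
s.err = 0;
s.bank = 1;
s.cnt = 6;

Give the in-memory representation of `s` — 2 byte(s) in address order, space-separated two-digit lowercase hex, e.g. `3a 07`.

[6+:10] mode=984 & 0x3ff = 0x3d8; word=0xf600
[5+:1] err=0 & 0x1 = 0x0; word=0xf600
[3+:2] bank=1 & 0x3 = 0x1; word=0xf608
[0+:3] cnt=6 & 0x7 = 0x6; word=0xf60e
word = 0xf60e → big-endian bytes:
  [0]=0xf6  [1]=0x0e

f6 0e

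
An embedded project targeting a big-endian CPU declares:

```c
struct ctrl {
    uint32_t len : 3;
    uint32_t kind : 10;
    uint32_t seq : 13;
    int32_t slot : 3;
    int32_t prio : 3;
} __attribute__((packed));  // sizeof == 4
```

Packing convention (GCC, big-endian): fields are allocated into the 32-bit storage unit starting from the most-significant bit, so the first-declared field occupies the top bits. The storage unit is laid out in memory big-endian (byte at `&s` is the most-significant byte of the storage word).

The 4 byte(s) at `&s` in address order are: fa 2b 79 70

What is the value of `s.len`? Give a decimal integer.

7

[0]=0xfa [1]=0x2b [2]=0x79 [3]=0x70 (big-endian) → word 0xfa2b7970
len:3 @ bit 29 → (0xfa2b7970>>29)&0x7 = 0x7  ←
kind:10 @ bit 19 → (0xfa2b7970>>19)&0x3ff = 0x345
seq:13 @ bit 6 → (0xfa2b7970>>6)&0x1fff = 0xde5
slot:3 @ bit 3 → (0xfa2b7970>>3)&0x7 = 0x6
prio:3 @ bit 0 → (0xfa2b7970>>0)&0x7 = 0x0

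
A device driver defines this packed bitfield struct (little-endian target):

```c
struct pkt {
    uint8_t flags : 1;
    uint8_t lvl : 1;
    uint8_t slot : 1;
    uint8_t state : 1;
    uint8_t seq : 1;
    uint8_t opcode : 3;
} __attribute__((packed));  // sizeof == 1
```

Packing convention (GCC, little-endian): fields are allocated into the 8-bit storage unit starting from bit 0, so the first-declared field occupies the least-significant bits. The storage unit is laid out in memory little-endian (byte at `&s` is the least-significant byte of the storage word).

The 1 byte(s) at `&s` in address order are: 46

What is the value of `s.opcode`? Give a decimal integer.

[0]=0x46 (little-endian) → word 0x46
flags [0+:1] = (word>>0) & 0x1 = 0
lvl [1+:1] = (word>>1) & 0x1 = 1
slot [2+:1] = (word>>2) & 0x1 = 1
state [3+:1] = (word>>3) & 0x1 = 0
seq [4+:1] = (word>>4) & 0x1 = 0
opcode [5+:3] = (word>>5) & 0x7 = 2  ←

2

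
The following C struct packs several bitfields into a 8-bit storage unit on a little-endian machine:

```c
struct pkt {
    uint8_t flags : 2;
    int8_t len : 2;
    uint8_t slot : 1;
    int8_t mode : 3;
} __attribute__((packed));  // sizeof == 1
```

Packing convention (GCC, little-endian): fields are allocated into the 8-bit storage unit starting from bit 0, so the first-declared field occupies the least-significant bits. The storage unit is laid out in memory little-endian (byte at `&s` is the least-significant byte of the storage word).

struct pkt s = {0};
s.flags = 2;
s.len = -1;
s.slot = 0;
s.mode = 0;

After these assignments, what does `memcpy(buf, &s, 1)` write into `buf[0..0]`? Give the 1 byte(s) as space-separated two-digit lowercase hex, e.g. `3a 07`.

[0+:2] flags=2 & 0x3 = 0x2; word=0x02
[2+:2] len=-1 & 0x3 = 0x3; word=0x0e
[4+:1] slot=0 & 0x1 = 0x0; word=0x0e
[5+:3] mode=0 & 0x7 = 0x0; word=0x0e
word = 0x0e → little-endian bytes:
  [0]=0x0e

0e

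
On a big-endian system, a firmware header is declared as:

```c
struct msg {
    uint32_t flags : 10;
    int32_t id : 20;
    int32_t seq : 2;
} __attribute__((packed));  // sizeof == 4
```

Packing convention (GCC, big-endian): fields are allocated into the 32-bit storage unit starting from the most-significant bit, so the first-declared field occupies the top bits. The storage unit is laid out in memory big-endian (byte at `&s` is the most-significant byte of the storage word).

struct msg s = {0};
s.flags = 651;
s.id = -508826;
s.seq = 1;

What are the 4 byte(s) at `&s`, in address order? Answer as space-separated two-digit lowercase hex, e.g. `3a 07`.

flags (10b) val=651 bits=0x28b at bit 22: 0xa2c00000
id (20b) val=-508826 bits=0x83c66 at bit 2: 0xa2e0f198
seq (2b) val=1 bits=0x1 at bit 0: 0xa2e0f199
word = 0xa2e0f199 → big-endian bytes:
  [0]=0xa2  [1]=0xe0  [2]=0xf1  [3]=0x99

a2 e0 f1 99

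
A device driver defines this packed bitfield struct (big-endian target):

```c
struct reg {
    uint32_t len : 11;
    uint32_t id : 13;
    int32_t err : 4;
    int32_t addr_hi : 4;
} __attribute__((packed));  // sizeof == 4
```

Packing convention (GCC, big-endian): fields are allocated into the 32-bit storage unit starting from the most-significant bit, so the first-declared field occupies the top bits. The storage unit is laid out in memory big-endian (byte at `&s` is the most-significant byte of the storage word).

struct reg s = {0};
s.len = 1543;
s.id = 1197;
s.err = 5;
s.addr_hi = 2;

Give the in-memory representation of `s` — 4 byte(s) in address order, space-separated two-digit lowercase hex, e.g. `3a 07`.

c0 e4 ad 52

len:11 = 1543 → 0x607 << 21 → word 0xc0e00000
id:13 = 1197 → 0x4ad << 8 → word 0xc0e4ad00
err:4 = 5 → 0x5 << 4 → word 0xc0e4ad50
addr_hi:4 = 2 → 0x2 << 0 → word 0xc0e4ad52
word = 0xc0e4ad52 → big-endian bytes:
  [0]=0xc0  [1]=0xe4  [2]=0xad  [3]=0x52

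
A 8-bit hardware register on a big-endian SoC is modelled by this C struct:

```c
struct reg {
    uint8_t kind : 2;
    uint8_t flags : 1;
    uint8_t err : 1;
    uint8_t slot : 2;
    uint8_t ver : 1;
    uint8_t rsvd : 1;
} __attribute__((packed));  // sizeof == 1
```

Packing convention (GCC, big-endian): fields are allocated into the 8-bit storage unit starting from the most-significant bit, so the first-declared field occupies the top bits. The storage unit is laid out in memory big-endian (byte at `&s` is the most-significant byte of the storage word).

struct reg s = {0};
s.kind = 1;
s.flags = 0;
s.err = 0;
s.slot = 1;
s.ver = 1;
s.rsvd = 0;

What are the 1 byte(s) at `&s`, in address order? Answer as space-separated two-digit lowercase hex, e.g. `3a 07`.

46

kind (2b) val=1 bits=0x1 at bit 6: 0x40
flags (1b) val=0 bits=0x0 at bit 5: 0x40
err (1b) val=0 bits=0x0 at bit 4: 0x40
slot (2b) val=1 bits=0x1 at bit 2: 0x44
ver (1b) val=1 bits=0x1 at bit 1: 0x46
rsvd (1b) val=0 bits=0x0 at bit 0: 0x46
word = 0x46 → big-endian bytes:
  [0]=0x46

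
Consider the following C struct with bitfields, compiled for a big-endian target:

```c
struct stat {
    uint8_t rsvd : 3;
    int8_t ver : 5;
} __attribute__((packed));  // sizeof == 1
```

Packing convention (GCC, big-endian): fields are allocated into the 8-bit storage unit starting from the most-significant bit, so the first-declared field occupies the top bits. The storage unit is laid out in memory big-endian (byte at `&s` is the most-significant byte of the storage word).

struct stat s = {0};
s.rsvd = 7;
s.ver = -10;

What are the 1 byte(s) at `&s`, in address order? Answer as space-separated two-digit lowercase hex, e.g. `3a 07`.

f6

rsvd:3 = 7 → 0x7 << 5 → word 0xe0
ver:5 = -10 → 0x16 << 0 → word 0xf6
word = 0xf6 → big-endian bytes:
  [0]=0xf6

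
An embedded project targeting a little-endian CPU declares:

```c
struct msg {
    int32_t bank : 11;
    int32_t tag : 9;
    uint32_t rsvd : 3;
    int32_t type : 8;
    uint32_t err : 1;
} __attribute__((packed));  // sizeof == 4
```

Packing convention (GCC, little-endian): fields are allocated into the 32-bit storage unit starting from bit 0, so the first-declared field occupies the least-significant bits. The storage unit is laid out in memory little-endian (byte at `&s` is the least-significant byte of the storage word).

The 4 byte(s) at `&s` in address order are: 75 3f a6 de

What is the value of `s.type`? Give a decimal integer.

[0]=0x75 [1]=0x3f [2]=0xa6 [3]=0xde (little-endian) → word 0xdea63f75
bank [0+:11] = (word>>0) & 0x7ff = 1909
tag [11+:9] = (word>>11) & 0x1ff = 199
rsvd [20+:3] = (word>>20) & 0x7 = 2
type [23+:8] = (word>>23) & 0xff = 189  ←
err [31+:1] = (word>>31) & 0x1 = 1
type signed 8b, MSB=1: 189 - 256 = -67

-67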